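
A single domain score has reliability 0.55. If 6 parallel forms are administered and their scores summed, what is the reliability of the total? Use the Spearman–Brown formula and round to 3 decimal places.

ρ_k = kρ / (1 + (k−1)ρ) = 6·0.55 / (1 + 5·0.55) = 3.300 / 3.750 = 0.880.

0.880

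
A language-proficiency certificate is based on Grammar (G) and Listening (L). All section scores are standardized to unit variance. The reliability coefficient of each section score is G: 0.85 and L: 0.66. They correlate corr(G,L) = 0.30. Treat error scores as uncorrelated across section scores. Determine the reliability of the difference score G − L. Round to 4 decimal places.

Var(G−L) = 1 + 1 − 2·0.30 = 2 − 0.6 = 1.4.
With uncorrelated errors the cross-covariances are all true-score covariance, so they carry over unchanged; only the diagonal terms shrink to ρᵢσᵢ².
True-score variance = [0.85 + 0.66] − 0.6 = 1.51 − 0.6 = 0.91.
Reliability = 0.91 / 1.4 = 0.6500.

0.6500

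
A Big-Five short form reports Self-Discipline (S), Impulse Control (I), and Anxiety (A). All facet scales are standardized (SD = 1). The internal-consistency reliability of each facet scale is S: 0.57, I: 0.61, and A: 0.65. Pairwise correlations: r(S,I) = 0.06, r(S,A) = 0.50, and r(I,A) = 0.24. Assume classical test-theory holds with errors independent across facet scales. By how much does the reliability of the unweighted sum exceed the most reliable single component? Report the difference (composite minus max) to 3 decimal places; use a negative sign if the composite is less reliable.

0.096

Var(sum) = 3 + 1.6 = 4.6; true-score variance = 1.83 + 1.6 = 3.43; composite reliability = 0.7457.
Max component reliability = 0.6500.
Difference = 0.7457 − 0.6500 = 0.096.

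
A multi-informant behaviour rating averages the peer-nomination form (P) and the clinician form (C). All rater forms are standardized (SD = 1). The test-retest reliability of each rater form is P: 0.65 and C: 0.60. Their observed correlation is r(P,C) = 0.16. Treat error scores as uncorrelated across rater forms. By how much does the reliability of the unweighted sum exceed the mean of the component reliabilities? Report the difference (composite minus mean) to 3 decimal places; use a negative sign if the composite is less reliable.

Var(sum) = 2 + 0.32 = 2.32; true-score variance = 1.25 + 0.32 = 1.57; composite reliability = 0.6767.
Mean component reliability = 0.6250.
Difference = 0.6767 − 0.6250 = 0.052.

0.052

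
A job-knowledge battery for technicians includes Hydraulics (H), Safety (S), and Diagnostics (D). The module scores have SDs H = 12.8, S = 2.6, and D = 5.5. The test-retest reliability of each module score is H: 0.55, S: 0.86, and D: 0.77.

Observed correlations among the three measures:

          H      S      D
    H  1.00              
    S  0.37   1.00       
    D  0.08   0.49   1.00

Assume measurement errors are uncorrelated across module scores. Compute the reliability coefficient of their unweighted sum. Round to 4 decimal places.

0.6745

Var(H+S+D) = 12.8² + 2.6² + 5.5² + 2·[12.8·2.6·0.37 + 12.8·5.5·0.08 + 2.6·5.5·0.49] = 200.85 + 49.9052 = 250.755.
With uncorrelated errors the cross-covariances are all true-score covariance, so they carry over unchanged; only the diagonal terms shrink to ρᵢσᵢ².
True-score variance = [12.8²·0.55 + 2.6²·0.86 + 5.5²·0.77] + 49.9052 = 119.218 + 49.9052 = 169.123.
Reliability = 169.123 / 250.755 = 0.6745.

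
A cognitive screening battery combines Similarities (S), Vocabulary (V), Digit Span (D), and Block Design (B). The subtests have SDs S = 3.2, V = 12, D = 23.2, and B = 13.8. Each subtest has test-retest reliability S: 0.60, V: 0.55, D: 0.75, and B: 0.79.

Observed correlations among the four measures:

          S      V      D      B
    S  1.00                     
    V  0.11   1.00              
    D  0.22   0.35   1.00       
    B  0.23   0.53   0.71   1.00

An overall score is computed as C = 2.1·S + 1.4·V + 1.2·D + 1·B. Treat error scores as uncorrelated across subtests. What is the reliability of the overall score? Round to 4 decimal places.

Var(C) = 2.1²·3.2² + 1.4²·12² + 1.2²·23.2² + 13.8² + 2·[2.94·3.2·12·0.11 + 2.52·3.2·23.2·0.22 + 2.1·3.2·13.8·0.23 + 1.68·12·23.2·0.35 + 1.4·12·13.8·0.53 + 1.2·23.2·13.8·0.71] = 1292.9 + 1268.51 = 2561.42.
Because errors are independent across components, Cov(Tᵢ,Tⱼ) = Cov(Xᵢ,Xⱼ); the off-diagonal part of the true-score variance is the same as above.
True-score variance = [2.1²·3.2²·0.60 + 1.4²·12²·0.55 + 1.2²·23.2²·0.75 + 13.8²·0.79] + 1268.51 = 914.074 + 1268.51 = 2182.59.
Reliability = 2182.59 / 2561.42 = 0.8521.

0.8521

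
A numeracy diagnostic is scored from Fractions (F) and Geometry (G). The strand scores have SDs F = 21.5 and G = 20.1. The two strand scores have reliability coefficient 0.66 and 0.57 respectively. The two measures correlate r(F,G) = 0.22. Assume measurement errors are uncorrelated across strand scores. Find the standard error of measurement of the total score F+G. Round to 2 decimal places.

18.19

Var(total) = 866.26 + 190.146 = 1056.41.
True-score variance = 535.371 + 190.146 = 725.517, so reliability = 0.6868.
Error variance = 1056.41 − 725.517 = 330.889; SEM = √330.889 = 18.19.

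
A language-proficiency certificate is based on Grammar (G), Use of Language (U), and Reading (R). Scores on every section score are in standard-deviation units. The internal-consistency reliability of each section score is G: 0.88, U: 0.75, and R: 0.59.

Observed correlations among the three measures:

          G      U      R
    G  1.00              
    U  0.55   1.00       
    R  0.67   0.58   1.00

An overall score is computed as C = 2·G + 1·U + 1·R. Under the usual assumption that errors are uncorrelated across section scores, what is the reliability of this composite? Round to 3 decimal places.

0.905

Var(C) = 2² + 1 + 1 + 2·[2·0.55 + 2·0.67 + 0.58] = 6 + 6.04 = 12.04.
Because errors are independent across components, Cov(Tᵢ,Tⱼ) = Cov(Xᵢ,Xⱼ); the off-diagonal part of the true-score variance is the same as above.
True-score variance = [2²·0.88 + 0.75 + 0.59] + 6.04 = 4.86 + 6.04 = 10.9.
Reliability = 10.9 / 12.04 = 0.905.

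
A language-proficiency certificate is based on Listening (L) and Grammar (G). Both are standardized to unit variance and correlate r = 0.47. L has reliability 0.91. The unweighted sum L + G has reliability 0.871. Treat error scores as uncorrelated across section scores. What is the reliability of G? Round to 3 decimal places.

0.711

Var(L+G) = 2 + 2·0.47 = 2.940.
True-score variance = ρ_L + ρ_G + 2·0.47, so 0.871 = (0.91 + ρ_G + 0.94) / 2.940.
ρ_G = 0.871·2.940 − 0.91 − 0.94 = 0.711.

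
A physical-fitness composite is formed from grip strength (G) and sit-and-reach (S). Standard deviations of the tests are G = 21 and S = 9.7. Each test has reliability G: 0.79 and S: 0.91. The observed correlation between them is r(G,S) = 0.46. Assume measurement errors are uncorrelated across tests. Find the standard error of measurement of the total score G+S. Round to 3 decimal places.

Var(total) = 535.09 + 187.404 = 722.494.
True-score variance = 434.012 + 187.404 = 621.416, so reliability = 0.8601.
Error variance = 722.494 − 621.416 = 101.078; SEM = √101.078 = 10.054.

10.054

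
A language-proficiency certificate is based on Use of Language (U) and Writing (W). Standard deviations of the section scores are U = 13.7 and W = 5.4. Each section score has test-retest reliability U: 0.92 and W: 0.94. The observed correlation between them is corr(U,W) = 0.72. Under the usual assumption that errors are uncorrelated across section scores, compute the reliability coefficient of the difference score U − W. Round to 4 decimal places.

0.8480

Var(U−W) = 13.7² + 5.4² − 2·13.7·5.4·0.72 = 216.85 − 106.531 = 110.319.
Because errors are independent across components, Cov(Tᵢ,Tⱼ) = Cov(Xᵢ,Xⱼ); the off-diagonal part of the true-score variance is the same as above.
True-score variance = [13.7²·0.92 + 5.4²·0.94] − 106.531 = 200.085 − 106.531 = 93.554.
Reliability = 93.554 / 110.319 = 0.8480.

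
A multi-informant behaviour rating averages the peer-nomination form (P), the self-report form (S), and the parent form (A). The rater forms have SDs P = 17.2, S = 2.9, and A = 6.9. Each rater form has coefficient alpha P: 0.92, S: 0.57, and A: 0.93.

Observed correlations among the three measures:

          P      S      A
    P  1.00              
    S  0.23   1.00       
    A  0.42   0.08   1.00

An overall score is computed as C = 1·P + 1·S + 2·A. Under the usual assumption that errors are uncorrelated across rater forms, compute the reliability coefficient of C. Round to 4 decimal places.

0.9439

Var(C) = 17.2² + 2.9² + 2²·6.9² + 2·[17.2·2.9·0.23 + 2·17.2·6.9·0.42 + 2·2.9·6.9·0.08] = 494.69 + 228.73 = 723.42.
Because errors are independent across components, Cov(Tᵢ,Tⱼ) = Cov(Xᵢ,Xⱼ); the off-diagonal part of the true-score variance is the same as above.
True-score variance = [17.2²·0.92 + 2.9²·0.57 + 2²·6.9²·0.93] + 228.73 = 454.076 + 228.73 = 682.806.
Reliability = 682.806 / 723.42 = 0.9439.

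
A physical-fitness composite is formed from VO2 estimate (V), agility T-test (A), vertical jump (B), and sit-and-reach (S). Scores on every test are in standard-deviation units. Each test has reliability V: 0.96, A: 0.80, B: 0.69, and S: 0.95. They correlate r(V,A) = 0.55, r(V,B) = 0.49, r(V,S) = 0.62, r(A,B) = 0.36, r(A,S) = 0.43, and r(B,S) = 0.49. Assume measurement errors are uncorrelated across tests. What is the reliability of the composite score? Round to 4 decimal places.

Var(V+A+B+S) = 4 + 2·[0.55 + 0.49 + 0.62 + 0.36 + 0.43 + 0.49] = 4 + 5.88 = 9.88.
Under uncorrelated errors the observed covariances equal the true-score covariances, so only the own-variance terms attenuate.
True-score variance = [0.96 + 0.80 + 0.69 + 0.95] + 5.88 = 3.4 + 5.88 = 9.28.
Reliability = 9.28 / 9.88 = 0.9393.

0.9393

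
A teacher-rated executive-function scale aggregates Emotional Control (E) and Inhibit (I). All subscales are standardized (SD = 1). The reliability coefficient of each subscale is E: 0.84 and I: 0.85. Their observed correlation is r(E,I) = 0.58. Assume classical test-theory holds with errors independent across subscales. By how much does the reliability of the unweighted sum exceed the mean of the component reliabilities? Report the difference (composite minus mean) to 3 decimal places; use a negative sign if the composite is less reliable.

0.057

Var(sum) = 2 + 1.16 = 3.16; true-score variance = 1.69 + 1.16 = 2.85; composite reliability = 0.9019.
Mean component reliability = 0.8450.
Difference = 0.9019 − 0.8450 = 0.057.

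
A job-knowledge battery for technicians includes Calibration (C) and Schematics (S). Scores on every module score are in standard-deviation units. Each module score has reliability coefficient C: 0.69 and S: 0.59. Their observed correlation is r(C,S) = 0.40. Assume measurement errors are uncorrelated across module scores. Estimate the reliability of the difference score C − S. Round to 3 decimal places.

Var(C−S) = 1 + 1 − 2·0.40 = 2 − 0.8 = 1.2.
Under uncorrelated errors the observed covariances equal the true-score covariances, so only the own-variance terms attenuate.
True-score variance = [0.69 + 0.59] − 0.8 = 1.28 − 0.8 = 0.48.
Reliability = 0.48 / 1.2 = 0.400.

0.400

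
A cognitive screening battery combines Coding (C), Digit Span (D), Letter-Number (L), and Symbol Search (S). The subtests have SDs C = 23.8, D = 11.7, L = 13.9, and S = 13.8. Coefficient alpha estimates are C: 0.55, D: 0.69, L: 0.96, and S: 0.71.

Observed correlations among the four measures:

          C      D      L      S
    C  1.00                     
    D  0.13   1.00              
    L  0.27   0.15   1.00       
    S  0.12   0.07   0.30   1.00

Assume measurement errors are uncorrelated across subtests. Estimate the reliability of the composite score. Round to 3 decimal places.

0.775

Var(C+D+L+S) = 23.8² + 11.7² + 13.9² + 13.8² + 2·[23.8·11.7·0.13 + 23.8·13.9·0.27 + 23.8·13.8·0.12 + 11.7·13.9·0.15 + 11.7·13.8·0.07 + 13.9·13.8·0.30] = 1086.98 + 516.353 = 1603.33.
With uncorrelated errors the cross-covariances are all true-score covariance, so they carry over unchanged; only the diagonal terms shrink to ρᵢσᵢ².
True-score variance = [23.8²·0.55 + 11.7²·0.69 + 13.9²·0.96 + 13.8²·0.71] + 516.353 = 726.69 + 516.353 = 1243.04.
Reliability = 1243.04 / 1603.33 = 0.775.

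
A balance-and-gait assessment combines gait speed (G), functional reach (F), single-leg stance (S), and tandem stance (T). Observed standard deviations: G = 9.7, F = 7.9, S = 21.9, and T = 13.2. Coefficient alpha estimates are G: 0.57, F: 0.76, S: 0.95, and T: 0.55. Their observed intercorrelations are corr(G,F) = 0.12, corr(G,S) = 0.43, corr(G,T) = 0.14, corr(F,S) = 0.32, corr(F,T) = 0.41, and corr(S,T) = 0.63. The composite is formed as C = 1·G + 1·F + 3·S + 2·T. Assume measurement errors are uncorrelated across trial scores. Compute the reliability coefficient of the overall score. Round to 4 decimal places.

Var(C) = 9.7² + 7.9² + 3²·21.9² + 2²·13.2² + 2·[9.7·7.9·0.12 + 3·9.7·21.9·0.43 + 2·9.7·13.2·0.14 + 3·7.9·21.9·0.32 + 2·7.9·13.2·0.41 + 6·21.9·13.2·0.63] = 5169.95 + 3326.81 = 8496.76.
With uncorrelated errors the cross-covariances are all true-score covariance, so they carry over unchanged; only the diagonal terms shrink to ρᵢσᵢ².
True-score variance = [9.7²·0.57 + 7.9²·0.76 + 3²·21.9²·0.95 + 2²·13.2²·0.55] + 3326.81 = 4585.06 + 3326.81 = 7911.86.
Reliability = 7911.86 / 8496.76 = 0.9312.

0.9312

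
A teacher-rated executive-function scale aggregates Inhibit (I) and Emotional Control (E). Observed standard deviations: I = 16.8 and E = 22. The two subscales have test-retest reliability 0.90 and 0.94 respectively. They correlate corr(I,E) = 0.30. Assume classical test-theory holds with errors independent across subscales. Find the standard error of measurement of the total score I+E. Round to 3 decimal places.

Var(total) = 766.24 + 221.76 = 988.
True-score variance = 708.976 + 221.76 = 930.736, so reliability = 0.9420.
Error variance = 988 − 930.736 = 57.264; SEM = √57.264 = 7.567.

7.567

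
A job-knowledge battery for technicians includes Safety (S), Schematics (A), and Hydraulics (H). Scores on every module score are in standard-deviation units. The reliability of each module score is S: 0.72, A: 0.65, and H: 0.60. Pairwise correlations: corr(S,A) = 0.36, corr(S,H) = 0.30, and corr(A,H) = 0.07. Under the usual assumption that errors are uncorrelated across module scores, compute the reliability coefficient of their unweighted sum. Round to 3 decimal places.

Var(S+A+H) = 3 + 2·[0.36 + 0.30 + 0.07] = 3 + 1.46 = 4.46.
Under uncorrelated errors the observed covariances equal the true-score covariances, so only the own-variance terms attenuate.
True-score variance = [0.72 + 0.65 + 0.60] + 1.46 = 1.97 + 1.46 = 3.43.
Reliability = 3.43 / 4.46 = 0.769.

0.769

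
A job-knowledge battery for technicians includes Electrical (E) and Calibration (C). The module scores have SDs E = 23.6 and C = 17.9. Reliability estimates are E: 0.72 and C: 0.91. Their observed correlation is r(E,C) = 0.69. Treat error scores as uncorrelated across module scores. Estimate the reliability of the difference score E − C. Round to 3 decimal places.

Var(E−C) = 23.6² + 17.9² − 2·23.6·17.9·0.69 = 877.37 − 582.967 = 294.403.
With uncorrelated errors the cross-covariances are all true-score covariance, so they carry over unchanged; only the diagonal terms shrink to ρᵢσᵢ².
True-score variance = [23.6²·0.72 + 17.9²·0.91] − 582.967 = 692.584 − 582.967 = 109.617.
Reliability = 109.617 / 294.403 = 0.372.

0.372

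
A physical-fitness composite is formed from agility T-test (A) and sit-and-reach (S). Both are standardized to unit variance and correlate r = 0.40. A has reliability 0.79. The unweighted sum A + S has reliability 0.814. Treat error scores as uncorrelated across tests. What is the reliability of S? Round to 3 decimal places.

0.689

Var(A+S) = 2 + 2·0.40 = 2.800.
True-score variance = ρ_A + ρ_S + 2·0.40, so 0.814 = (0.79 + ρ_S + 0.80) / 2.800.
ρ_S = 0.814·2.800 − 0.79 − 0.80 = 0.689.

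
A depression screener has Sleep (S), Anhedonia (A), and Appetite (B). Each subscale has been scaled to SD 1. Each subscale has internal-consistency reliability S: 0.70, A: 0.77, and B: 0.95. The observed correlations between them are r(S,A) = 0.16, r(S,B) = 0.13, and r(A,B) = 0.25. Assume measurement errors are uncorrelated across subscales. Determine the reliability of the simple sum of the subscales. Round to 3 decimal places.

0.858

Var(S+A+B) = 3 + 2·[0.16 + 0.13 + 0.25] = 3 + 1.08 = 4.08.
Because errors are independent across components, Cov(Tᵢ,Tⱼ) = Cov(Xᵢ,Xⱼ); the off-diagonal part of the true-score variance is the same as above.
True-score variance = [0.70 + 0.77 + 0.95] + 1.08 = 2.42 + 1.08 = 3.5.
Reliability = 3.5 / 4.08 = 0.858.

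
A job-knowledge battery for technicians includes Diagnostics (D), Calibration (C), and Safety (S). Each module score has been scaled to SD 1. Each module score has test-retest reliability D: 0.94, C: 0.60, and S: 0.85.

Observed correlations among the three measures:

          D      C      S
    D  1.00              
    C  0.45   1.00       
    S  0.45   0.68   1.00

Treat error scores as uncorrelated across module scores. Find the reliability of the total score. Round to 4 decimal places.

0.9010

Var(D+C+S) = 3 + 2·[0.45 + 0.45 + 0.68] = 3 + 3.16 = 6.16.
Because errors are independent across components, Cov(Tᵢ,Tⱼ) = Cov(Xᵢ,Xⱼ); the off-diagonal part of the true-score variance is the same as above.
True-score variance = [0.94 + 0.60 + 0.85] + 3.16 = 2.39 + 3.16 = 5.55.
Reliability = 5.55 / 6.16 = 0.9010.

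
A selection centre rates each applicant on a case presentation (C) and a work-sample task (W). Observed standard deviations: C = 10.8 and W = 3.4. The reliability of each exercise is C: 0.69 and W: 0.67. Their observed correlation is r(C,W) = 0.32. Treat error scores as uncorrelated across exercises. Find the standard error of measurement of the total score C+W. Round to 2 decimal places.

Var(total) = 128.2 + 23.5008 = 151.701.
True-score variance = 88.2268 + 23.5008 = 111.728, so reliability = 0.7365.
Error variance = 151.701 − 111.728 = 39.9732; SEM = √39.9732 = 6.32.

6.32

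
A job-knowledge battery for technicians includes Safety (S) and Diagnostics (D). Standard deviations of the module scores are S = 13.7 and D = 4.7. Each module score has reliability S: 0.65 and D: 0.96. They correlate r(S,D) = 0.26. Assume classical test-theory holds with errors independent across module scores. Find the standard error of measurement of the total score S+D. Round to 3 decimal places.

Var(total) = 209.78 + 33.4828 = 243.263.
True-score variance = 143.205 + 33.4828 = 176.688, so reliability = 0.7263.
Error variance = 243.263 − 176.688 = 66.5751; SEM = √66.5751 = 8.159.

8.159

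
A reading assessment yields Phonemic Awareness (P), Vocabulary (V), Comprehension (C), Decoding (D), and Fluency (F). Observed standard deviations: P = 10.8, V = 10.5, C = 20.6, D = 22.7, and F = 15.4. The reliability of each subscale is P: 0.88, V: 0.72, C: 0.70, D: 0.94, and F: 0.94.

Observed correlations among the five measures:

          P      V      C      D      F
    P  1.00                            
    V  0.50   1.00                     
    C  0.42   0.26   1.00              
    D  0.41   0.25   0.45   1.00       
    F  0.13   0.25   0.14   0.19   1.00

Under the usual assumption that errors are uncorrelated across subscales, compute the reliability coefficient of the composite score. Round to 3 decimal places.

0.925

Var(P+V+C+D+F) = 10.8² + 10.5² + 20.6² + 22.7² + 15.4² + 2·[10.8·10.5·0.50 + 10.8·20.6·0.42 + 10.8·22.7·0.41 + 10.8·15.4·0.13 + 10.5·20.6·0.26 + 10.5·22.7·0.25 + 10.5·15.4·0.25 + 20.6·22.7·0.45 + 20.6·15.4·0.14 + 22.7·15.4·0.19] = 1403.7 + 1499.58 = 2903.28.
With uncorrelated errors the cross-covariances are all true-score covariance, so they carry over unchanged; only the diagonal terms shrink to ρᵢσᵢ².
True-score variance = [10.8²·0.88 + 10.5²·0.72 + 20.6²·0.70 + 22.7²·0.94 + 15.4²·0.94] + 1499.58 = 1186.38 + 1499.58 = 2685.96.
Reliability = 2685.96 / 2903.28 = 0.925.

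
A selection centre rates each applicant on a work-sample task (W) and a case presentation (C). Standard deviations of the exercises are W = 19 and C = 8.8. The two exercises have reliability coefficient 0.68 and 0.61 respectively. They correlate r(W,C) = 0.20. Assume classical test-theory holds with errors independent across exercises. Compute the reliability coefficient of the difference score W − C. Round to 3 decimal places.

0.608

Var(W−C) = 19² + 8.8² − 2·19·8.8·0.20 = 438.44 − 66.88 = 371.56.
With uncorrelated errors the cross-covariances are all true-score covariance, so they carry over unchanged; only the diagonal terms shrink to ρᵢσᵢ².
True-score variance = [19²·0.68 + 8.8²·0.61] − 66.88 = 292.718 − 66.88 = 225.838.
Reliability = 225.838 / 371.56 = 0.608.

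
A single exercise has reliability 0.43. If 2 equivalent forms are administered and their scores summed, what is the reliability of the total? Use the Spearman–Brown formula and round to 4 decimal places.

ρ_k = kρ / (1 + (k−1)ρ) = 2·0.43 / (1 + 1·0.43) = 0.860 / 1.430 = 0.6014.

0.6014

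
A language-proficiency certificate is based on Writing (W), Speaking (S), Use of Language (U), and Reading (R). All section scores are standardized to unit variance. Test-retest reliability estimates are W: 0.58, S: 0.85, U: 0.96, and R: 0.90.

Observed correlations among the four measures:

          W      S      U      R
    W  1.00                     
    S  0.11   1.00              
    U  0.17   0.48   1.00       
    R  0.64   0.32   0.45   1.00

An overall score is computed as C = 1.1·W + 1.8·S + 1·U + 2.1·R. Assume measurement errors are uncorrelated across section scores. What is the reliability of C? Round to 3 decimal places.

0.925

Var(C) = 1.1² + 1.8² + 1 + 2.1² + 2·[1.98·0.11 + 1.1·0.17 + 2.31·0.64 + 1.8·0.48 + 3.78·0.32 + 2.1·0.45] = 9.86 + 9.8036 = 19.6636.
Under uncorrelated errors the observed covariances equal the true-score covariances, so only the own-variance terms attenuate.
True-score variance = [1.1²·0.58 + 1.8²·0.85 + 0.96 + 2.1²·0.90] + 9.8036 = 8.3848 + 9.8036 = 18.1884.
Reliability = 18.1884 / 19.6636 = 0.925.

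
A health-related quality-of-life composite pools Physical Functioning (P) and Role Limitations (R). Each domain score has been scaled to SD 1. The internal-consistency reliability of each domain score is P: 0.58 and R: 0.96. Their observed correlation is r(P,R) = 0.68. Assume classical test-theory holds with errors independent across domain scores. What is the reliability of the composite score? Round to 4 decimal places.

Var(P+R) = 2 + 2·[0.68] = 2 + 1.36 = 3.36.
With uncorrelated errors the cross-covariances are all true-score covariance, so they carry over unchanged; only the diagonal terms shrink to ρᵢσᵢ².
True-score variance = [0.58 + 0.96] + 1.36 = 1.54 + 1.36 = 2.9.
Reliability = 2.9 / 3.36 = 0.8631.

0.8631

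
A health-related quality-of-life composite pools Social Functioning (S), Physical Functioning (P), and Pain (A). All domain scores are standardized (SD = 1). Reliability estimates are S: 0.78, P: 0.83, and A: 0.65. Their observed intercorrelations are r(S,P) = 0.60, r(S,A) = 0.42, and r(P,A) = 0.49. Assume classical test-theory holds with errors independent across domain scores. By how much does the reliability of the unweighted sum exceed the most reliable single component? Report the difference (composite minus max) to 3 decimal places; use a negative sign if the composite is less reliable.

Var(sum) = 3 + 3.02 = 6.02; true-score variance = 2.26 + 3.02 = 5.28; composite reliability = 0.8771.
Max component reliability = 0.8300.
Difference = 0.8771 − 0.8300 = 0.047.

0.047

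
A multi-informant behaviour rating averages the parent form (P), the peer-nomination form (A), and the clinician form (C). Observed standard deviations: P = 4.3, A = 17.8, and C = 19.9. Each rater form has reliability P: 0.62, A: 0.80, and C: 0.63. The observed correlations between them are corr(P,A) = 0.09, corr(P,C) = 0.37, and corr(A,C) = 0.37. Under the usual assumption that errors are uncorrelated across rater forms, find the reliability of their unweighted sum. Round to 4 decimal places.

Var(P+A+C) = 4.3² + 17.8² + 19.9² + 2·[4.3·17.8·0.09 + 4.3·19.9·0.37 + 17.8·19.9·0.37] = 731.34 + 339.222 = 1070.56.
Because errors are independent across components, Cov(Tᵢ,Tⱼ) = Cov(Xᵢ,Xⱼ); the off-diagonal part of the true-score variance is the same as above.
True-score variance = [4.3²·0.62 + 17.8²·0.80 + 19.9²·0.63] + 339.222 = 514.422 + 339.222 = 853.644.
Reliability = 853.644 / 1070.56 = 0.7974.

0.7974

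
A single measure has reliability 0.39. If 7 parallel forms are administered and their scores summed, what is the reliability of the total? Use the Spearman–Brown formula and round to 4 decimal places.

ρ_k = kρ / (1 + (k−1)ρ) = 7·0.39 / (1 + 6·0.39) = 2.730 / 3.340 = 0.8174.

0.8174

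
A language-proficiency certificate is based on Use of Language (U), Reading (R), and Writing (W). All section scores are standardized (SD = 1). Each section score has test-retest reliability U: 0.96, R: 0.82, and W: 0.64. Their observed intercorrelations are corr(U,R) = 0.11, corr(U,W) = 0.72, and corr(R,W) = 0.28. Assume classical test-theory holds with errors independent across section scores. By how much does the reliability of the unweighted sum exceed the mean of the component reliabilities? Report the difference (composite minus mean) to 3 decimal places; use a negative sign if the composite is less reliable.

Var(sum) = 3 + 2.22 = 5.22; true-score variance = 2.42 + 2.22 = 4.64; composite reliability = 0.8889.
Mean component reliability = 0.8067.
Difference = 0.8889 − 0.8067 = 0.082.

0.082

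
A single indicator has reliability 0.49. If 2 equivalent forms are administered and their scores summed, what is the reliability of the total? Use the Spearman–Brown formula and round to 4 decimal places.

0.6577

ρ_k = kρ / (1 + (k−1)ρ) = 2·0.49 / (1 + 1·0.49) = 0.980 / 1.490 = 0.6577.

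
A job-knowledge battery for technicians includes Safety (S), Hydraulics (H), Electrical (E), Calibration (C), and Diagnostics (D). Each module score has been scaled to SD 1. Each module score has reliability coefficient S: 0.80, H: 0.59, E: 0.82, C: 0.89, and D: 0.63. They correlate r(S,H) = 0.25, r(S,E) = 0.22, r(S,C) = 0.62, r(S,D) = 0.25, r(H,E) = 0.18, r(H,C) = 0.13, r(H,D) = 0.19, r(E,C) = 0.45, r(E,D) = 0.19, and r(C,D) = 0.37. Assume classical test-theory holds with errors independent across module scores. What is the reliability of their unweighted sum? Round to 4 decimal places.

Var(S+H+E+C+D) = 5 + 2·[0.25 + 0.22 + 0.62 + 0.25 + 0.18 + 0.13 + 0.19 + 0.45 + 0.19 + 0.37] = 5 + 5.7 = 10.7.
Under uncorrelated errors the observed covariances equal the true-score covariances, so only the own-variance terms attenuate.
True-score variance = [0.80 + 0.59 + 0.82 + 0.89 + 0.63] + 5.7 = 3.73 + 5.7 = 9.43.
Reliability = 9.43 / 10.7 = 0.8813.

0.8813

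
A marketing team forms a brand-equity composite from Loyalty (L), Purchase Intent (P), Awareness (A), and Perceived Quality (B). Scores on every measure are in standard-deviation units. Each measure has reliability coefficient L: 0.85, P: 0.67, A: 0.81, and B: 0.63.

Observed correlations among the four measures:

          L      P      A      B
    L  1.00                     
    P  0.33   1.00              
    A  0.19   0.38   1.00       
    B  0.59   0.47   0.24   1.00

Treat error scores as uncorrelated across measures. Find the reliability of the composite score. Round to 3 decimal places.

0.876

Var(L+P+A+B) = 4 + 2·[0.33 + 0.19 + 0.59 + 0.38 + 0.47 + 0.24] = 4 + 4.4 = 8.4.
Under uncorrelated errors the observed covariances equal the true-score covariances, so only the own-variance terms attenuate.
True-score variance = [0.85 + 0.67 + 0.81 + 0.63] + 4.4 = 2.96 + 4.4 = 7.36.
Reliability = 7.36 / 8.4 = 0.876.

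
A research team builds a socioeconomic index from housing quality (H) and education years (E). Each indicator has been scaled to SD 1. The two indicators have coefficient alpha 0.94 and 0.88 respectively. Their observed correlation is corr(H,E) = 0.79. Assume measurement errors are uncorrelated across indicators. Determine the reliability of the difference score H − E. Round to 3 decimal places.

0.571

Var(H−E) = 1 + 1 − 2·0.79 = 2 − 1.58 = 0.42.
Under uncorrelated errors the observed covariances equal the true-score covariances, so only the own-variance terms attenuate.
True-score variance = [0.94 + 0.88] − 1.58 = 1.82 − 1.58 = 0.24.
Reliability = 0.24 / 0.42 = 0.571.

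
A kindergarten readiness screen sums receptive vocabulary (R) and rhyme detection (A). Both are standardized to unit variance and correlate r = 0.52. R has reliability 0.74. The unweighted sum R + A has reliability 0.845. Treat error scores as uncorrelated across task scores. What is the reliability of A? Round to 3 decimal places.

0.789

Var(R+A) = 2 + 2·0.52 = 3.040.
True-score variance = ρ_R + ρ_A + 2·0.52, so 0.845 = (0.74 + ρ_A + 1.04) / 3.040.
ρ_A = 0.845·3.040 − 0.74 − 1.04 = 0.789.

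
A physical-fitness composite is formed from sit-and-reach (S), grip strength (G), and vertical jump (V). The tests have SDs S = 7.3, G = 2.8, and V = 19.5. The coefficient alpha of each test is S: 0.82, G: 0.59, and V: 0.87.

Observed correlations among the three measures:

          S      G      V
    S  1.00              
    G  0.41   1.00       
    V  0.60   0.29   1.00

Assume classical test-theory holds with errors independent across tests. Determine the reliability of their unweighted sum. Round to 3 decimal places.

0.906

Var(S+G+V) = 7.3² + 2.8² + 19.5² + 2·[7.3·2.8·0.41 + 7.3·19.5·0.60 + 2.8·19.5·0.29] = 441.38 + 219.249 = 660.629.
With uncorrelated errors the cross-covariances are all true-score covariance, so they carry over unchanged; only the diagonal terms shrink to ρᵢσᵢ².
True-score variance = [7.3²·0.82 + 2.8²·0.59 + 19.5²·0.87] + 219.249 = 379.141 + 219.249 = 598.39.
Reliability = 598.39 / 660.629 = 0.906.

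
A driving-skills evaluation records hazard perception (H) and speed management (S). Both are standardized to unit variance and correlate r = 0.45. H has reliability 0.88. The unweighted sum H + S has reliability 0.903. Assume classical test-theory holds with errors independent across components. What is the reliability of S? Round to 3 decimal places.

0.839

Var(H+S) = 2 + 2·0.45 = 2.900.
True-score variance = ρ_H + ρ_S + 2·0.45, so 0.903 = (0.88 + ρ_S + 0.90) / 2.900.
ρ_S = 0.903·2.900 − 0.88 − 0.90 = 0.839.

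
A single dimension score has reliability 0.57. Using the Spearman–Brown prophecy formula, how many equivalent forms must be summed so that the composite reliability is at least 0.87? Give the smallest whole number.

6

k ≥ ρ*(1−ρ₁)/(ρ₁(1−ρ*)) = 0.87·0.43 / (0.57·0.13) = 5.049.
Smallest integer k = 6.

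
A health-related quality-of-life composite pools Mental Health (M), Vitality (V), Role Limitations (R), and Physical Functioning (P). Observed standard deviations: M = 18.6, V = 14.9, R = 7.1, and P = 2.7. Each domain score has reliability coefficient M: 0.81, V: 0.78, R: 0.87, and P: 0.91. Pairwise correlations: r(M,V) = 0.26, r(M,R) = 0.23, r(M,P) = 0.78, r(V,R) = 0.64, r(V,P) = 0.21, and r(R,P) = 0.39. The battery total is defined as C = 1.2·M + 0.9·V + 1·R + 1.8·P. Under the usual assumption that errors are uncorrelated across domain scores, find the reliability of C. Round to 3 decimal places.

Var(C) = 1.2²·18.6² + 0.9²·14.9² + 7.1² + 1.8²·2.7² + 2·[1.08·18.6·14.9·0.26 + 1.2·18.6·7.1·0.23 + 2.16·18.6·2.7·0.78 + 0.9·14.9·7.1·0.64 + 1.62·14.9·2.7·0.21 + 1.8·7.1·2.7·0.39] = 752.04 + 573.918 = 1325.96.
Under uncorrelated errors the observed covariances equal the true-score covariances, so only the own-variance terms attenuate.
True-score variance = [1.2²·18.6²·0.81 + 0.9²·14.9²·0.78 + 7.1²·0.87 + 1.8²·2.7²·0.91] + 573.918 = 609.144 + 573.918 = 1183.06.
Reliability = 1183.06 / 1325.96 = 0.892.

0.892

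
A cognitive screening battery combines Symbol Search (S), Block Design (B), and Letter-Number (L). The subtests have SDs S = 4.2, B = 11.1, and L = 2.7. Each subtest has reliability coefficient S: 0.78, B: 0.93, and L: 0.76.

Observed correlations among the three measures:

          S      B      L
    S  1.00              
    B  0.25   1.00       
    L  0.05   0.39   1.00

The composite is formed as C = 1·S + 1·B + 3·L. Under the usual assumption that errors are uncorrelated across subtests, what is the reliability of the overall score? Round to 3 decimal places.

Var(C) = 4.2² + 11.1² + 3²·2.7² + 2·[4.2·11.1·0.25 + 3·4.2·2.7·0.05 + 3·11.1·2.7·0.39] = 206.46 + 96.8418 = 303.302.
Because errors are independent across components, Cov(Tᵢ,Tⱼ) = Cov(Xᵢ,Xⱼ); the off-diagonal part of the true-score variance is the same as above.
True-score variance = [4.2²·0.78 + 11.1²·0.93 + 3²·2.7²·0.76] + 96.8418 = 178.208 + 96.8418 = 275.05.
Reliability = 275.05 / 303.302 = 0.907.

0.907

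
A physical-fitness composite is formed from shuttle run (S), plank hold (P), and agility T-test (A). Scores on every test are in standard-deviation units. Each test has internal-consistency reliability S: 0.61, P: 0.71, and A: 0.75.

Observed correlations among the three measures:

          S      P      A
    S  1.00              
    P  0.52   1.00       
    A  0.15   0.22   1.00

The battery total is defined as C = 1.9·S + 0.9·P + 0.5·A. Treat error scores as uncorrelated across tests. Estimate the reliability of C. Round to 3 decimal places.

0.754

Var(C) = 1.9² + 0.9² + 0.5² + 2·[1.71·0.52 + 0.95·0.15 + 0.45·0.22] = 4.67 + 2.2614 = 6.9314.
With uncorrelated errors the cross-covariances are all true-score covariance, so they carry over unchanged; only the diagonal terms shrink to ρᵢσᵢ².
True-score variance = [1.9²·0.61 + 0.9²·0.71 + 0.5²·0.75] + 2.2614 = 2.9647 + 2.2614 = 5.2261.
Reliability = 5.2261 / 6.9314 = 0.754.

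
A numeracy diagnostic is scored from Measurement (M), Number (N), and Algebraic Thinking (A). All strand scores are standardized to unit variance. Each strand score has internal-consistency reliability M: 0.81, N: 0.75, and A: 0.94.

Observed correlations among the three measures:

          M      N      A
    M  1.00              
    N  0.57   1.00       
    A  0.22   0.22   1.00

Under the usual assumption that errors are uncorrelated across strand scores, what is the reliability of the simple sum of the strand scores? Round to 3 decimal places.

0.900

Var(M+N+A) = 3 + 2·[0.57 + 0.22 + 0.22] = 3 + 2.02 = 5.02.
With uncorrelated errors the cross-covariances are all true-score covariance, so they carry over unchanged; only the diagonal terms shrink to ρᵢσᵢ².
True-score variance = [0.81 + 0.75 + 0.94] + 2.02 = 2.5 + 2.02 = 4.52.
Reliability = 4.52 / 5.02 = 0.900.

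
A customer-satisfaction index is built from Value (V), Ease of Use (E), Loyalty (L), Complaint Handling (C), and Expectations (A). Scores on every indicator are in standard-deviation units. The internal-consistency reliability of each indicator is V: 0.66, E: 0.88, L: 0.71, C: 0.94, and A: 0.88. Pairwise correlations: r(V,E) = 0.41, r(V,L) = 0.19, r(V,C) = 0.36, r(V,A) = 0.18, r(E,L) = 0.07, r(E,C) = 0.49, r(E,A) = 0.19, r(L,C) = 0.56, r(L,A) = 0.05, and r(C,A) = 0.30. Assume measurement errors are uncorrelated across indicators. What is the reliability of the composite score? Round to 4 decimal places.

Var(V+E+L+C+A) = 5 + 2·[0.41 + 0.19 + 0.36 + 0.18 + 0.07 + 0.49 + 0.19 + 0.56 + 0.05 + 0.30] = 5 + 5.6 = 10.6.
Under uncorrelated errors the observed covariances equal the true-score covariances, so only the own-variance terms attenuate.
True-score variance = [0.66 + 0.88 + 0.71 + 0.94 + 0.88] + 5.6 = 4.07 + 5.6 = 9.67.
Reliability = 9.67 / 10.6 = 0.9123.

0.9123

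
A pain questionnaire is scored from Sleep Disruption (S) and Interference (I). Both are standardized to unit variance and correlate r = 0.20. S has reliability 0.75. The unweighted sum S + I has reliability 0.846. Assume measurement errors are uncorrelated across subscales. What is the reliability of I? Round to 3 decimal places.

0.880

Var(S+I) = 2 + 2·0.20 = 2.400.
True-score variance = ρ_S + ρ_I + 2·0.20, so 0.846 = (0.75 + ρ_I + 0.40) / 2.400.
ρ_I = 0.846·2.400 − 0.75 − 0.40 = 0.880.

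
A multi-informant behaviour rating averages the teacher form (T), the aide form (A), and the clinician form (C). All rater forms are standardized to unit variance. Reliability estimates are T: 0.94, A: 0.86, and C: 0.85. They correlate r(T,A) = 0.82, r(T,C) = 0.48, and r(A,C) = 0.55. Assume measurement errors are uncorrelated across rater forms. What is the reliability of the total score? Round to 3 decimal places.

Var(T+A+C) = 3 + 2·[0.82 + 0.48 + 0.55] = 3 + 3.7 = 6.7.
Under uncorrelated errors the observed covariances equal the true-score covariances, so only the own-variance terms attenuate.
True-score variance = [0.94 + 0.86 + 0.85] + 3.7 = 2.65 + 3.7 = 6.35.
Reliability = 6.35 / 6.7 = 0.948.

0.948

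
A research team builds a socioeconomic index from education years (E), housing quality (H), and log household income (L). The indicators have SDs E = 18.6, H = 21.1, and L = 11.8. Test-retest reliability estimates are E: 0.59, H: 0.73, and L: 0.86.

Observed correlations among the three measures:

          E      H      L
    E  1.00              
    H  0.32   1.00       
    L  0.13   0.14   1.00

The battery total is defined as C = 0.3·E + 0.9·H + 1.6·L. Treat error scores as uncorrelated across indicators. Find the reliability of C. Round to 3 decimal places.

0.830

Var(C) = 0.3²·18.6² + 0.9²·21.1² + 1.6²·11.8² + 2·[0.27·18.6·21.1·0.32 + 0.48·18.6·11.8·0.13 + 1.44·21.1·11.8·0.14] = 748.211 + 195.597 = 943.808.
With uncorrelated errors the cross-covariances are all true-score covariance, so they carry over unchanged; only the diagonal terms shrink to ρᵢσᵢ².
True-score variance = [0.3²·18.6²·0.59 + 0.9²·21.1²·0.73 + 1.6²·11.8²·0.86] + 195.597 = 588.174 + 195.597 = 783.771.
Reliability = 783.771 / 943.808 = 0.830.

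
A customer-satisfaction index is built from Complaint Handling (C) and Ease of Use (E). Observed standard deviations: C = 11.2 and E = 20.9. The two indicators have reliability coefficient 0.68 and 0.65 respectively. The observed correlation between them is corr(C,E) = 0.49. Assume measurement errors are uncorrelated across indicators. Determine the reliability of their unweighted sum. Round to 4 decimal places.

Var(C+E) = 11.2² + 20.9² + 2·[11.2·20.9·0.49] = 562.25 + 229.398 = 791.648.
Because errors are independent across components, Cov(Tᵢ,Tⱼ) = Cov(Xᵢ,Xⱼ); the off-diagonal part of the true-score variance is the same as above.
True-score variance = [11.2²·0.68 + 20.9²·0.65] + 229.398 = 369.226 + 229.398 = 598.624.
Reliability = 598.624 / 791.648 = 0.7562.

0.7562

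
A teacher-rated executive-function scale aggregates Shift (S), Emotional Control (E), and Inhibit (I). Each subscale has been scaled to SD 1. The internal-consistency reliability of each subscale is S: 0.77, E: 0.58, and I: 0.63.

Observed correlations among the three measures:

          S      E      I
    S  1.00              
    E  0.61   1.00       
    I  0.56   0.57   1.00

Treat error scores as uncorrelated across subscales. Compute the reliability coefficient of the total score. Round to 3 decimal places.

0.843

Var(S+E+I) = 3 + 2·[0.61 + 0.56 + 0.57] = 3 + 3.48 = 6.48.
With uncorrelated errors the cross-covariances are all true-score covariance, so they carry over unchanged; only the diagonal terms shrink to ρᵢσᵢ².
True-score variance = [0.77 + 0.58 + 0.63] + 3.48 = 1.98 + 3.48 = 5.46.
Reliability = 5.46 / 6.48 = 0.843.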